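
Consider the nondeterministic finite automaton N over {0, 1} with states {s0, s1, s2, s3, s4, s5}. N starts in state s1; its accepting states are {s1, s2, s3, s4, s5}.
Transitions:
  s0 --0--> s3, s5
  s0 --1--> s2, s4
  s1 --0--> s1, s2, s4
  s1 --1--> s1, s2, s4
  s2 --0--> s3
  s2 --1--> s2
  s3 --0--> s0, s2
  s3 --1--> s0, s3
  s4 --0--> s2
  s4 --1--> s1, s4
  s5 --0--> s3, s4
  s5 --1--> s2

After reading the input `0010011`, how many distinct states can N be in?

Start: {s1}
read 0: {s1, s2, s4}
read 0: {s1, s2, s3, s4}
read 1: {s0, s1, s2, s3, s4}
read 0: {s0, s1, s2, s3, s4, s5}
read 0: {s0, s1, s2, s3, s4, s5}
read 1: {s0, s1, s2, s3, s4}
read 1: {s0, s1, s2, s3, s4}
Final reachable set {s0, s1, s2, s3, s4} has 5 states.

5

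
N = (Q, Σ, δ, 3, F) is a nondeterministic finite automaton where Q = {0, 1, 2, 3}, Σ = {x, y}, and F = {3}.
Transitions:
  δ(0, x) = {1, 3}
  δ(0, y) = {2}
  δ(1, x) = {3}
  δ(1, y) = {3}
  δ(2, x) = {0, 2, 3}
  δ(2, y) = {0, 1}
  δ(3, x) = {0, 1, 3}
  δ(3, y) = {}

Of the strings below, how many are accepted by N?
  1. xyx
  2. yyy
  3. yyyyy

xyx: accepted
yyy: rejected
yyyyy: rejected

1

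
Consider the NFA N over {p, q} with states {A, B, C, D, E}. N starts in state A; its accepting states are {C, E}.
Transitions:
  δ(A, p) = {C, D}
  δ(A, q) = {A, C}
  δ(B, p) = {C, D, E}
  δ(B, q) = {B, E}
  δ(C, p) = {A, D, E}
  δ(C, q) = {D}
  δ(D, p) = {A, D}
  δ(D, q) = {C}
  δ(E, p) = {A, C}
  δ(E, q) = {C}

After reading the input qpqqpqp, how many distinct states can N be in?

4

Start: {A}
read q: {A, C}
read p: {A, C, D, E}
read q: {A, C, D}
read q: {A, C, D}
read p: {A, C, D, E}
read q: {A, C, D}
read p: {A, C, D, E}
Final reachable set {A, C, D, E} has 4 states.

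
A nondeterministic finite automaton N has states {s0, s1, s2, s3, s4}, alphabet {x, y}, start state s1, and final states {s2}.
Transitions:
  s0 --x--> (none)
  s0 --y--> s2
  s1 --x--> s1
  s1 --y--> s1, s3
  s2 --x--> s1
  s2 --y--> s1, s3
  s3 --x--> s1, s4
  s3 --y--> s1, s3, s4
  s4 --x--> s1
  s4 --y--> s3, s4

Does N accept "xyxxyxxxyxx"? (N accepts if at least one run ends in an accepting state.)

rejected

Start: {s1}
read x: {s1}
read y: {s1, s3}
read x: {s1, s4}
read x: {s1}
read y: {s1, s3}
read x: {s1, s4}
read x: {s1}
read x: {s1}
read y: {s1, s3}
read x: {s1, s4}
read x: {s1}
Reachable ∩ accepting = {} — empty.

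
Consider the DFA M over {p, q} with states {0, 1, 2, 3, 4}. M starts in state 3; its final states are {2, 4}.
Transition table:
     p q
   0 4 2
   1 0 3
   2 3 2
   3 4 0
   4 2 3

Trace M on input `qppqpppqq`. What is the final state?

2

3 --q--> 0
0 --p--> 4
4 --p--> 2
2 --q--> 2
2 --p--> 3
3 --p--> 4
4 --p--> 2
2 --q--> 2
2 --q--> 2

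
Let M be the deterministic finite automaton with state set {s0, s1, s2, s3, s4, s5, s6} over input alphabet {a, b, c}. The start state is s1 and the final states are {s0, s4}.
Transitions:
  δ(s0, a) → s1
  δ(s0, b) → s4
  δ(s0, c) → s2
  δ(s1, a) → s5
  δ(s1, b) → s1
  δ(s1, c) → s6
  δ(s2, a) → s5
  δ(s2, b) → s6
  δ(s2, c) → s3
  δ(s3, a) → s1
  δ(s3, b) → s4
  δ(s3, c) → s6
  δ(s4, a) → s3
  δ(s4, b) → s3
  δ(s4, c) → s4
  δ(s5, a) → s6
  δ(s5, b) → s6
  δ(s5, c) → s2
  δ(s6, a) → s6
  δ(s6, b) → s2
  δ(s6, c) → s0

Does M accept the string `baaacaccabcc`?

s1 --b--> s1
s1 --a--> s5
s5 --a--> s6
s6 --a--> s6
s6 --c--> s0
s0 --a--> s1
s1 --c--> s6
s6 --c--> s0
s0 --a--> s1
s1 --b--> s1
s1 --c--> s6
s6 --c--> s0
End in state s0, which is an accepting state.

accepted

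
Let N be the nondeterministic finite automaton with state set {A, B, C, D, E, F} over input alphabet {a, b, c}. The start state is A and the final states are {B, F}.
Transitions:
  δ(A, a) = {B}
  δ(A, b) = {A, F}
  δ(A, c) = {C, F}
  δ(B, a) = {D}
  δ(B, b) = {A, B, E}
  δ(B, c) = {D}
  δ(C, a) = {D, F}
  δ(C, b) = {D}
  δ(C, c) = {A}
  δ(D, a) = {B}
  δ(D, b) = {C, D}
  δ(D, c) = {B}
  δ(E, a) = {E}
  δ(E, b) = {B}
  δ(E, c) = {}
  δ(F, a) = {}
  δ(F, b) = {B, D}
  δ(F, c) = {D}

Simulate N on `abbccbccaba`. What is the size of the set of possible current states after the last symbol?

4

Start: {A}
read a: {B}
read b: {A, B, E}
read b: {A, B, E, F}
read c: {C, D, F}
read c: {A, B, D}
read b: {A, B, C, D, E, F}
read c: {A, B, C, D, F}
read c: {A, B, C, D, F}
read a: {B, D, F}
read b: {A, B, C, D, E}
read a: {B, D, E, F}
Final reachable set {B, D, E, F} has 4 states.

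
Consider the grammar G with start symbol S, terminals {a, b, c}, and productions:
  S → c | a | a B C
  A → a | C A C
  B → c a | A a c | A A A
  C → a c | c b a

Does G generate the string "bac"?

no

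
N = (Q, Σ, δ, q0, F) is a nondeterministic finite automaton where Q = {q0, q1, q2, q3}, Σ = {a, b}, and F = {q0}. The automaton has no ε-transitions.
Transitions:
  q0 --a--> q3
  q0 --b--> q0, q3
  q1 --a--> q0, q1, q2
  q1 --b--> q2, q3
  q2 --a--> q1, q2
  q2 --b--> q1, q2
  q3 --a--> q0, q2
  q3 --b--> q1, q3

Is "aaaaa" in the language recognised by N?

Start: {q0}
read a: {q3}
read a: {q0, q2}
read a: {q1, q2, q3}
read a: {q0, q1, q2}
read a: {q0, q1, q2, q3}
Reachable ∩ accepting = {q0} — nonempty.

accepted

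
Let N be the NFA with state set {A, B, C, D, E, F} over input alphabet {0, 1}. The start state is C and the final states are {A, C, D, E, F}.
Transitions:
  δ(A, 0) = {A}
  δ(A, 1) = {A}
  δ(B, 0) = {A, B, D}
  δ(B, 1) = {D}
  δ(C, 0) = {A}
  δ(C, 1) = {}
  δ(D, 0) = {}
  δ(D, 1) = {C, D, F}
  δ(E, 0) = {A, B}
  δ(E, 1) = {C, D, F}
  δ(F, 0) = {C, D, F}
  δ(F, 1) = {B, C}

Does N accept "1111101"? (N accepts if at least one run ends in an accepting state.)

rejected

Start: {C}
read 1: {}
The reachable set is empty and stays empty for the remaining 6 symbols.
Reachable ∩ accepting = {} — empty.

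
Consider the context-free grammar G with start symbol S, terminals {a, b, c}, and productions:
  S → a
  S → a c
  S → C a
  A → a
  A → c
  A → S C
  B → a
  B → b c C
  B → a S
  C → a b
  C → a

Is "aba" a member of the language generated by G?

yes

S ⇒ Ca ⇒ aba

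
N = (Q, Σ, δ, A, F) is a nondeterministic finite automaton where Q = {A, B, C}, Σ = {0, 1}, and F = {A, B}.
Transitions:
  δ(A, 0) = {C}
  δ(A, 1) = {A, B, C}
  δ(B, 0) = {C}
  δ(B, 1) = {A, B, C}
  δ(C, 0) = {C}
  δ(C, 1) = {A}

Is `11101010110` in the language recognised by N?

rejected

Start: {A}
read 1: {A, B, C}
read 1: {A, B, C}
read 1: {A, B, C}
read 0: {C}
read 1: {A}
read 0: {C}
read 1: {A}
read 0: {C}
read 1: {A}
read 1: {A, B, C}
read 0: {C}
Reachable ∩ accepting = {} — empty.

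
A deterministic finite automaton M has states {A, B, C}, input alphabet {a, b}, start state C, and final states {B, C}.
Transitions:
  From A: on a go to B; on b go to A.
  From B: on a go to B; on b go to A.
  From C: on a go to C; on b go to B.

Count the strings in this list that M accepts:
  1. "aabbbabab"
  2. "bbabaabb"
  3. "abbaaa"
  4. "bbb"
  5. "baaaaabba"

2

"aabbbabab": rejected
"bbabaabb": rejected
"abbaaa": accepted
"bbb": rejected
"baaaaabba": accepted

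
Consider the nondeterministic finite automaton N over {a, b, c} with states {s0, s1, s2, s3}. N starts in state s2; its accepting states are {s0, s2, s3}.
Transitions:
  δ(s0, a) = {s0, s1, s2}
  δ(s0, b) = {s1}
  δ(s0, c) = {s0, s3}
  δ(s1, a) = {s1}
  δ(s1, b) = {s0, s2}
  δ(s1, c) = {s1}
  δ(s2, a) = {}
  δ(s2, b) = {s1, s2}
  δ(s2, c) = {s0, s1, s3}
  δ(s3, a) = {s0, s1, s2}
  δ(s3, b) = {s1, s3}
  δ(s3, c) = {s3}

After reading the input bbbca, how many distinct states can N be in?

3

Start: {s2}
read b: {s1, s2}
read b: {s0, s1, s2}
read b: {s0, s1, s2}
read c: {s0, s1, s3}
read a: {s0, s1, s2}
Final reachable set {s0, s1, s2} has 3 states.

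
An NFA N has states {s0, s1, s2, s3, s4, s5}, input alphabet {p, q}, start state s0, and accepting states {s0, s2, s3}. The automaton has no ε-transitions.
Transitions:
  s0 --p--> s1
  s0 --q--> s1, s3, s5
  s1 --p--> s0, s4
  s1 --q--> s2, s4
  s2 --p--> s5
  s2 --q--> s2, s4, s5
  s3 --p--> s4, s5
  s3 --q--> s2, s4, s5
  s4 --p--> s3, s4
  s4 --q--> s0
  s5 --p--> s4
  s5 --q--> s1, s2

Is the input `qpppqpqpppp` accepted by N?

Start: {s0}
read q: {s1, s3, s5}
read p: {s0, s4, s5}
read p: {s1, s3, s4}
read p: {s0, s3, s4, s5}
read q: {s0, s1, s2, s3, s4, s5}
read p: {s0, s1, s3, s4, s5}
read q: {s0, s1, s2, s3, s4, s5}
read p: {s0, s1, s3, s4, s5}
read p: {s0, s1, s3, s4, s5}
read p: {s0, s1, s3, s4, s5}
read p: {s0, s1, s3, s4, s5}
Reachable ∩ accepting = {s0, s3} — nonempty.

accepted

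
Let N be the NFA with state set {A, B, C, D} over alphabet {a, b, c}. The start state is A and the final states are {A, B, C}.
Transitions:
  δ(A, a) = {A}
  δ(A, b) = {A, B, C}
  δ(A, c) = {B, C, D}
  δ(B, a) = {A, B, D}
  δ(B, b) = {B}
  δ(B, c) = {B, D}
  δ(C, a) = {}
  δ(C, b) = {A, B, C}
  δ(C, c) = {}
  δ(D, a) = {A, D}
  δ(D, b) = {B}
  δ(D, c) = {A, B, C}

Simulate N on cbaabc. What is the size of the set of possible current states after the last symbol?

3

Start: {A}
read c: {B, C, D}
read b: {A, B, C}
read a: {A, B, D}
read a: {A, B, D}
read b: {A, B, C}
read c: {B, C, D}
Final reachable set {B, C, D} has 3 states.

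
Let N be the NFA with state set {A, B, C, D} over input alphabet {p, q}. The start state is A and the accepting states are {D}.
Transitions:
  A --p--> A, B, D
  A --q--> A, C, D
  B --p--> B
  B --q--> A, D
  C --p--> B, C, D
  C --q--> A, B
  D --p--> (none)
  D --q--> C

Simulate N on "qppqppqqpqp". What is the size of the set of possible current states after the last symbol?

4

Start: {A}
read q: {A, C, D}
read p: {A, B, C, D}
read p: {A, B, C, D}
read q: {A, B, C, D}
read p: {A, B, C, D}
read p: {A, B, C, D}
read q: {A, B, C, D}
read q: {A, B, C, D}
read p: {A, B, C, D}
read q: {A, B, C, D}
read p: {A, B, C, D}
Final reachable set {A, B, C, D} has 4 states.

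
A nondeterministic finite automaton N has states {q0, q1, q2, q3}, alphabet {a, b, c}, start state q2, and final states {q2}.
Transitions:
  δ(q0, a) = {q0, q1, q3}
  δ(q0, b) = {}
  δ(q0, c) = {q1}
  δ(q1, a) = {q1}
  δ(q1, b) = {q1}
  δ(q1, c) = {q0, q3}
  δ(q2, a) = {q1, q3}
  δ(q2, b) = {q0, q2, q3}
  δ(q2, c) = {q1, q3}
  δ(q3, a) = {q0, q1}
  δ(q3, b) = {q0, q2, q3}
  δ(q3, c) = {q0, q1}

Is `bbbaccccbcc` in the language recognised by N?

Start: {q2}
read b: {q0, q2, q3}
read b: {q0, q2, q3}
read b: {q0, q2, q3}
read a: {q0, q1, q3}
read c: {q0, q1, q3}
read c: {q0, q1, q3}
read c: {q0, q1, q3}
read c: {q0, q1, q3}
read b: {q0, q1, q2, q3}
read c: {q0, q1, q3}
read c: {q0, q1, q3}
Reachable ∩ accepting = {} — empty.

rejected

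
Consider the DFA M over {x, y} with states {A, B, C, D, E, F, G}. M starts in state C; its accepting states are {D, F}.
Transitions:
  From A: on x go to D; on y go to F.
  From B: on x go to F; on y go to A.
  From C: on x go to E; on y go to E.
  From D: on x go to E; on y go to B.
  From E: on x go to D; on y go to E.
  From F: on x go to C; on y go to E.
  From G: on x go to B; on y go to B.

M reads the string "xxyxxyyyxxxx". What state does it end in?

E

C --x--> E
E --x--> D
D --y--> B
B --x--> F
F --x--> C
C --y--> E
E --y--> E
E --y--> E
E --x--> D
D --x--> E
E --x--> D
D --x--> E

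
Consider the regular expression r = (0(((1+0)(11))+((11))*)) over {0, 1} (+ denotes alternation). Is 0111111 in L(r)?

yes

Split as 0·111111: 0 matches 0 and (((1+0)(11))+((11))*) matches 111111.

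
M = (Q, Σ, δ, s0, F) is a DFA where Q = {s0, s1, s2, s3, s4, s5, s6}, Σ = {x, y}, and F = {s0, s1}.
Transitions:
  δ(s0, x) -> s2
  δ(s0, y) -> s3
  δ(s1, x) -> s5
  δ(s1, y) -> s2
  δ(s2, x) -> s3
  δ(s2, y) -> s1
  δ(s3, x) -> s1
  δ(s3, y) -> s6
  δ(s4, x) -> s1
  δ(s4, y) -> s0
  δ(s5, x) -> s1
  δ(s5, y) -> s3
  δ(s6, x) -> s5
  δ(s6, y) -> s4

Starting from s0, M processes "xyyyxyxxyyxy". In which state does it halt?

s0 --x--> s2
s2 --y--> s1
s1 --y--> s2
s2 --y--> s1
s1 --x--> s5
s5 --y--> s3
s3 --x--> s1
s1 --x--> s5
s5 --y--> s3
s3 --y--> s6
s6 --x--> s5
s5 --y--> s3

s3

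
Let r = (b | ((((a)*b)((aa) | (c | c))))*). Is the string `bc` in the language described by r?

yes

The right alternative ((((a)*b)((aa)|(c|c))))* matches bc.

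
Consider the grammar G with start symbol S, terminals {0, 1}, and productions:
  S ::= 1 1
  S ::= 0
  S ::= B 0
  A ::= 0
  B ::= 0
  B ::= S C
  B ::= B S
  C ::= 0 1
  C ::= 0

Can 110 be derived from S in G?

no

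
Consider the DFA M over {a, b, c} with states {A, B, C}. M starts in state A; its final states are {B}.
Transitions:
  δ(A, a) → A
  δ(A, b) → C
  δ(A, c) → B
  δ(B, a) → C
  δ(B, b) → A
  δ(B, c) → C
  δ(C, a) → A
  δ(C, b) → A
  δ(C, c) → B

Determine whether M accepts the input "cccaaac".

accepted

A --c--> B
B --c--> C
C --c--> B
B --a--> C
C --a--> A
A --a--> A
A --c--> B
End in state B, which is an accepting state.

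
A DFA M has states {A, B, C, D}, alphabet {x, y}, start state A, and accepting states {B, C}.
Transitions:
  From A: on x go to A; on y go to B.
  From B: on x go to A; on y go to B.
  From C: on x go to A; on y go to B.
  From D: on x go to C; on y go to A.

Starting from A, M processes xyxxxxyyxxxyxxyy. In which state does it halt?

A --x--> A
A --y--> B
B --x--> A
A --x--> A
A --x--> A
A --x--> A
A --y--> B
B --y--> B
B --x--> A
A --x--> A
A --x--> A
A --y--> B
B --x--> A
A --x--> A
A --y--> B
B --y--> B

B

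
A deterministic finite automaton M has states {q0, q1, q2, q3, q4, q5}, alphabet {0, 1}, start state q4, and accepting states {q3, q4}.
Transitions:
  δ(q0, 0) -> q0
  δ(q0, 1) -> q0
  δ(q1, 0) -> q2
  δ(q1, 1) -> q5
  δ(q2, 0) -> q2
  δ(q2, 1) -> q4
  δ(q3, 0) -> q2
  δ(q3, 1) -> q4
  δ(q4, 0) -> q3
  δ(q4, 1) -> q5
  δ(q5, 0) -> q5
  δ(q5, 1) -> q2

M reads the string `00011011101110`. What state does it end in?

q4 --0--> q3
q3 --0--> q2
q2 --0--> q2
q2 --1--> q4
q4 --1--> q5
q5 --0--> q5
q5 --1--> q2
q2 --1--> q4
q4 --1--> q5
q5 --0--> q5
q5 --1--> q2
q2 --1--> q4
q4 --1--> q5
q5 --0--> q5

q5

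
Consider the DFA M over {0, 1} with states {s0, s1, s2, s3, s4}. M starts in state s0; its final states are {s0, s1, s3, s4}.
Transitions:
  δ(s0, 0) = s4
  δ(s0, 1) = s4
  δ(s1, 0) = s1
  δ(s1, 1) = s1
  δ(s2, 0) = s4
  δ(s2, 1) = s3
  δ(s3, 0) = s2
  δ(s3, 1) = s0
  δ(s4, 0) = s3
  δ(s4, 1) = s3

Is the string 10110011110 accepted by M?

s0 --1--> s4
s4 --0--> s3
s3 --1--> s0
s0 --1--> s4
s4 --0--> s3
s3 --0--> s2
s2 --1--> s3
s3 --1--> s0
s0 --1--> s4
s4 --1--> s3
s3 --0--> s2
End in state s2, which is not an accepting state.

rejected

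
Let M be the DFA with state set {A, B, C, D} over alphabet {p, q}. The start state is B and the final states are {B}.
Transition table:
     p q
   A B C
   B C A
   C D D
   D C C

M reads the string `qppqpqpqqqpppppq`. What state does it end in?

B --q--> A
A --p--> B
B --p--> C
C --q--> D
D --p--> C
C --q--> D
D --p--> C
C --q--> D
D --q--> C
C --q--> D
D --p--> C
C --p--> D
D --p--> C
C --p--> D
D --p--> C
C --q--> D

D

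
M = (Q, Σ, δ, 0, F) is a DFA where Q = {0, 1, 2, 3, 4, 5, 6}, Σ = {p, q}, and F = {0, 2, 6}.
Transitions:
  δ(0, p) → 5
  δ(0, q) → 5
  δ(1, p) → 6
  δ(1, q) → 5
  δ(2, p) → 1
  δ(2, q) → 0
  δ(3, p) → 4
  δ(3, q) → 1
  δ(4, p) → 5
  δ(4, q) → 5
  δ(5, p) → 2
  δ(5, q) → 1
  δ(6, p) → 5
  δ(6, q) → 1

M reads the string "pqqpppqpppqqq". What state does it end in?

1

0 --p--> 5
5 --q--> 1
1 --q--> 5
5 --p--> 2
2 --p--> 1
1 --p--> 6
6 --q--> 1
1 --p--> 6
6 --p--> 5
5 --p--> 2
2 --q--> 0
0 --q--> 5
5 --q--> 1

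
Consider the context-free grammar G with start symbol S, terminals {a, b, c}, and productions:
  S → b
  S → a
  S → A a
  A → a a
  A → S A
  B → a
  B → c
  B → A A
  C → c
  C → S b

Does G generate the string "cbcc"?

no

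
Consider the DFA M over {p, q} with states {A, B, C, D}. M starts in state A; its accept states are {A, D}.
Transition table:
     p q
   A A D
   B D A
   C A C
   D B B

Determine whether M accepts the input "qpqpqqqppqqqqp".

rejected

A --q--> D
D --p--> B
B --q--> A
A --p--> A
A --q--> D
D --q--> B
B --q--> A
A --p--> A
A --p--> A
A --q--> D
D --q--> B
B --q--> A
A --q--> D
D --p--> B
End in state B, which is not an accepting state.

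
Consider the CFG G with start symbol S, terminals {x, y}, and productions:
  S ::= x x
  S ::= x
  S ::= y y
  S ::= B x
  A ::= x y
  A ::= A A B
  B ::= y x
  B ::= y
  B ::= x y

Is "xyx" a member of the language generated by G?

yes

S ⇒ Bx ⇒ xyx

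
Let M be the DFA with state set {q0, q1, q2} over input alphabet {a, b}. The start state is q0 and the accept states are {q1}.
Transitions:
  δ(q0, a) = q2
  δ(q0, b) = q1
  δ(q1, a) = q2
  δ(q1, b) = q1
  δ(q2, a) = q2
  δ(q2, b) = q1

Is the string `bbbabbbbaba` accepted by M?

rejected

q0 --b--> q1
q1 --b--> q1
q1 --b--> q1
q1 --a--> q2
q2 --b--> q1
q1 --b--> q1
q1 --b--> q1
q1 --b--> q1
q1 --a--> q2
q2 --b--> q1
q1 --a--> q2
End in state q2, which is not an accepting state.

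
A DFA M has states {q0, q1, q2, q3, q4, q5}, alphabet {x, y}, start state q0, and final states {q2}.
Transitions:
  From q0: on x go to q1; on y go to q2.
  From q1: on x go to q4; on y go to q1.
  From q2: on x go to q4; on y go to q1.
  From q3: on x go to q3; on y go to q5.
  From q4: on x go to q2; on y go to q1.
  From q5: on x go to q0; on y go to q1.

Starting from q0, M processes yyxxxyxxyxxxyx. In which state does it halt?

q0 --y--> q2
q2 --y--> q1
q1 --x--> q4
q4 --x--> q2
q2 --x--> q4
q4 --y--> q1
q1 --x--> q4
q4 --x--> q2
q2 --y--> q1
q1 --x--> q4
q4 --x--> q2
q2 --x--> q4
q4 --y--> q1
q1 --x--> q4

q4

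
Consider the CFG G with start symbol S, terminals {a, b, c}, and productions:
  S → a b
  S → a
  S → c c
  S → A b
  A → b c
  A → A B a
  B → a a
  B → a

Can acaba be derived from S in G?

no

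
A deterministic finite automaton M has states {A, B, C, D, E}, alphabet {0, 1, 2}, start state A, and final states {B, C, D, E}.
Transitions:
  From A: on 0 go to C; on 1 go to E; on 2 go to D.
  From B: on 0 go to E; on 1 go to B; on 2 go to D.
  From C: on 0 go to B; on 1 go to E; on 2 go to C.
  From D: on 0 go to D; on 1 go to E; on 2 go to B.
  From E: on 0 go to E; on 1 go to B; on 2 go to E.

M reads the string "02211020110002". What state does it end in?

E

A --0--> C
C --2--> C
C --2--> C
C --1--> E
E --1--> B
B --0--> E
E --2--> E
E --0--> E
E --1--> B
B --1--> B
B --0--> E
E --0--> E
E --0--> E
E --2--> E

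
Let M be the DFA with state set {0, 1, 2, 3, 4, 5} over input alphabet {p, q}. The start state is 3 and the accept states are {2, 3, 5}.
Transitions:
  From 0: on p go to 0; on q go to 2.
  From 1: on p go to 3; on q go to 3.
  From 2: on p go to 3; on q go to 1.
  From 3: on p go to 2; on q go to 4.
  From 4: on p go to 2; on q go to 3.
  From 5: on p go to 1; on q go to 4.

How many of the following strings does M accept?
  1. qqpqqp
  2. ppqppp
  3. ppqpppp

3

qqpqqp: accepted
ppqppp: accepted
ppqpppp: accepted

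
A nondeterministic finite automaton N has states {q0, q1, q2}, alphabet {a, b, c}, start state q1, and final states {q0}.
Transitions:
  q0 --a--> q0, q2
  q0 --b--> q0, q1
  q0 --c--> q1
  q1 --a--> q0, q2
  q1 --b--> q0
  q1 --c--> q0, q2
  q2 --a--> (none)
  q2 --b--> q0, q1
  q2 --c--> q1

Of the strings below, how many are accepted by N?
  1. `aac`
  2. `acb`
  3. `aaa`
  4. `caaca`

`aac`: rejected
`acb`: accepted
`aaa`: accepted
`caaca`: accepted

3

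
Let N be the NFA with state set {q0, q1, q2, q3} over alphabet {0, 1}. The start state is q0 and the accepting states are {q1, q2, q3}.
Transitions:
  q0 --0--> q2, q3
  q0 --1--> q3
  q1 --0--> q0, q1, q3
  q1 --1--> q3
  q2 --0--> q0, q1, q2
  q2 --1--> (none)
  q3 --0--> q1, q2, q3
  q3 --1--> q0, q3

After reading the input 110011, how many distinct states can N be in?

Start: {q0}
read 1: {q3}
read 1: {q0, q3}
read 0: {q1, q2, q3}
read 0: {q0, q1, q2, q3}
read 1: {q0, q3}
read 1: {q0, q3}
Final reachable set {q0, q3} has 2 states.

2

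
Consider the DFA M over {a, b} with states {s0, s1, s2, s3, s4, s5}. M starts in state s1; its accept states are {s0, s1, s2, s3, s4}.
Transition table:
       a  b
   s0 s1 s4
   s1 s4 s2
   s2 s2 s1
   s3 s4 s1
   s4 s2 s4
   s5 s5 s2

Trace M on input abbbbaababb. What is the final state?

s4

s1 --a--> s4
s4 --b--> s4
s4 --b--> s4
s4 --b--> s4
s4 --b--> s4
s4 --a--> s2
s2 --a--> s2
s2 --b--> s1
s1 --a--> s4
s4 --b--> s4
s4 --b--> s4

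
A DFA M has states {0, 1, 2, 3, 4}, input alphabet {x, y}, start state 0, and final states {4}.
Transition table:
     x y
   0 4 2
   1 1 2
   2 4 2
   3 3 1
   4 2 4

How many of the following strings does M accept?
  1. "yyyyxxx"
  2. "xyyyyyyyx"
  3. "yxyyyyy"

"yyyyxxx": accepted
"xyyyyyyyx": rejected
"yxyyyyy": accepted

2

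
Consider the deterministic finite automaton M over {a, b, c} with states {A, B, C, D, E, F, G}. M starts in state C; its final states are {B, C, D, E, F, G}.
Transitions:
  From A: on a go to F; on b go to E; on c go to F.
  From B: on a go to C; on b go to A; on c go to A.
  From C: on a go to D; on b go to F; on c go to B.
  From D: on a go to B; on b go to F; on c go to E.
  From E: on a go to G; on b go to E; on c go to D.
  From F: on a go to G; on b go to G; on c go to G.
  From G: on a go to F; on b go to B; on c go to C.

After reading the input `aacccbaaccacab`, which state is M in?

C --a--> D
D --a--> B
B --c--> A
A --c--> F
F --c--> G
G --b--> B
B --a--> C
C --a--> D
D --c--> E
E --c--> D
D --a--> B
B --c--> A
A --a--> F
F --b--> G

G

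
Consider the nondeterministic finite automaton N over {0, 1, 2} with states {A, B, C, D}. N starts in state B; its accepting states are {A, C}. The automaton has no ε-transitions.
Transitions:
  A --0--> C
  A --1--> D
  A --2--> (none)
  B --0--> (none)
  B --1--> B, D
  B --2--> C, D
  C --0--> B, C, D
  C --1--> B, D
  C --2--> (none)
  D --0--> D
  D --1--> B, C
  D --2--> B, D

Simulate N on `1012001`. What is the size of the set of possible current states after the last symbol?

Start: {B}
read 1: {B, D}
read 0: {D}
read 1: {B, C}
read 2: {C, D}
read 0: {B, C, D}
read 0: {B, C, D}
read 1: {B, C, D}
Final reachable set {B, C, D} has 3 states.

3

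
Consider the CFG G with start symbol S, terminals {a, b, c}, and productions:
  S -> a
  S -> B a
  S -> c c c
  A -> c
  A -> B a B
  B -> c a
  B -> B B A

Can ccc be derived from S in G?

S ⇒ ccc

yes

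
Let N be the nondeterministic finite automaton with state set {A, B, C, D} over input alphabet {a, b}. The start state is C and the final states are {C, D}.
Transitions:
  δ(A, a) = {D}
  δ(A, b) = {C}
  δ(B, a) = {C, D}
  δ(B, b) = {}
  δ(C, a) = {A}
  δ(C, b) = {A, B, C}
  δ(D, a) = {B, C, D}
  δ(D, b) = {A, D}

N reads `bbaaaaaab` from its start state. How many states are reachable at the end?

4

Start: {C}
read b: {A, B, C}
read b: {A, B, C}
read a: {A, C, D}
read a: {A, B, C, D}
read a: {A, B, C, D}
read a: {A, B, C, D}
read a: {A, B, C, D}
read a: {A, B, C, D}
read b: {A, B, C, D}
Final reachable set {A, B, C, D} has 4 states.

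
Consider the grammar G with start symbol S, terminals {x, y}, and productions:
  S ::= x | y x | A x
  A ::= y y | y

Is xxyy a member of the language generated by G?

no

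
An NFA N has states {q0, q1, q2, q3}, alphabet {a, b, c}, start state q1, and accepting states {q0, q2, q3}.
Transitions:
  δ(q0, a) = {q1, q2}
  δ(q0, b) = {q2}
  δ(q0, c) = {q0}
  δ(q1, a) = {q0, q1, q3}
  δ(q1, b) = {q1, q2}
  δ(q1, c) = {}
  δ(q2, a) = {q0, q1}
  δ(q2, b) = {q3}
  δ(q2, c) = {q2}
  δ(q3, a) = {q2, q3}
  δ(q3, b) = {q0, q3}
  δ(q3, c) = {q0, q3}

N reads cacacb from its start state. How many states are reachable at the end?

Start: {q1}
read c: {}
The reachable set is empty and stays empty for the remaining 5 symbols.
Final reachable set {} has 0 states.

0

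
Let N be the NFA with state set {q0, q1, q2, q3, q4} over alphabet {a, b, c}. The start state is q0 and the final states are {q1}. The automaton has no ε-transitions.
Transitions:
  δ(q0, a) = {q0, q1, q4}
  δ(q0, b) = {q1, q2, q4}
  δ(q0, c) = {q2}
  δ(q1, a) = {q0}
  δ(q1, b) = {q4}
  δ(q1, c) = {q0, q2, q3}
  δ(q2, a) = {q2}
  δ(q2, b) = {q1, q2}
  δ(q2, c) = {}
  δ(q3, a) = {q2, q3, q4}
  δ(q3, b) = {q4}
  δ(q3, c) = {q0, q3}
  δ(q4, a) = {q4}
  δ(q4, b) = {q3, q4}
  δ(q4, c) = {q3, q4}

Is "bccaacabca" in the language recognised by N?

Start: {q0}
read b: {q1, q2, q4}
read c: {q0, q2, q3, q4}
read c: {q0, q2, q3, q4}
read a: {q0, q1, q2, q3, q4}
read a: {q0, q1, q2, q3, q4}
read c: {q0, q2, q3, q4}
read a: {q0, q1, q2, q3, q4}
read b: {q1, q2, q3, q4}
read c: {q0, q2, q3, q4}
read a: {q0, q1, q2, q3, q4}
Reachable ∩ accepting = {q1} — nonempty.

accepted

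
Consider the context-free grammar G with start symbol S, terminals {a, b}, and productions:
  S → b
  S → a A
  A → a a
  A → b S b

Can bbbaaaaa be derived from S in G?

no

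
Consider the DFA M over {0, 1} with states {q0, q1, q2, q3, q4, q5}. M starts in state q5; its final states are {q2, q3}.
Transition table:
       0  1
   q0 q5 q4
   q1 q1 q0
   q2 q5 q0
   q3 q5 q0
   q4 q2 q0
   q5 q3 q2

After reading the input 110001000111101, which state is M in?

q2

q5 --1--> q2
q2 --1--> q0
q0 --0--> q5
q5 --0--> q3
q3 --0--> q5
q5 --1--> q2
q2 --0--> q5
q5 --0--> q3
q3 --0--> q5
q5 --1--> q2
q2 --1--> q0
q0 --1--> q4
q4 --1--> q0
q0 --0--> q5
q5 --1--> q2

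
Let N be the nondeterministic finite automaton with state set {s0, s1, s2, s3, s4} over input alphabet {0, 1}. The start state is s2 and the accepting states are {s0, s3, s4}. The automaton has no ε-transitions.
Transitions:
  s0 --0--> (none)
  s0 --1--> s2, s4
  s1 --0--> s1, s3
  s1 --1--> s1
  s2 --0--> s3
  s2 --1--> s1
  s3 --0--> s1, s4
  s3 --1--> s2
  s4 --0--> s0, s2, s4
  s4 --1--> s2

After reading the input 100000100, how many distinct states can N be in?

Start: {s2}
read 1: {s1}
read 0: {s1, s3}
read 0: {s1, s3, s4}
read 0: {s0, s1, s2, s3, s4}
read 0: {s0, s1, s2, s3, s4}
read 0: {s0, s1, s2, s3, s4}
read 1: {s1, s2, s4}
read 0: {s0, s1, s2, s3, s4}
read 0: {s0, s1, s2, s3, s4}
Final reachable set {s0, s1, s2, s3, s4} has 5 states.

5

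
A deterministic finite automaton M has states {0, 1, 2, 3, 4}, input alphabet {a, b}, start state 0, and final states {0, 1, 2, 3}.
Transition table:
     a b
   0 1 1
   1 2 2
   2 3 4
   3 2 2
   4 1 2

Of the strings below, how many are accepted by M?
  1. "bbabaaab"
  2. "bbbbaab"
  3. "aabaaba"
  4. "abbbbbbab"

3

"bbabaaab": accepted
"bbbbaab": rejected
"aabaaba": accepted
"abbbbbbab": accepted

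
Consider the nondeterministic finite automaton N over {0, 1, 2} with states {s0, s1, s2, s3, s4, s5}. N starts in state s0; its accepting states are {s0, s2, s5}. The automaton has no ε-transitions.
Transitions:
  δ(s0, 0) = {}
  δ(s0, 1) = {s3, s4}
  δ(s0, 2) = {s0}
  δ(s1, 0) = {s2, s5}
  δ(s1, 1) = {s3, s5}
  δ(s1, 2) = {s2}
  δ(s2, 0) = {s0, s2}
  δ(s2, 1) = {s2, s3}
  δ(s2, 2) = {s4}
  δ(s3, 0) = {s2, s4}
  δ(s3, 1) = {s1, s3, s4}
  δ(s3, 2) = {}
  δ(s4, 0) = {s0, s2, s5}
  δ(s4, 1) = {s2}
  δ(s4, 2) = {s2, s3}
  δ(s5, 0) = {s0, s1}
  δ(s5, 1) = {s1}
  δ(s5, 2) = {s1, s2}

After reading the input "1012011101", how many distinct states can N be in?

Start: {s0}
read 1: {s3, s4}
read 0: {s0, s2, s4, s5}
read 1: {s1, s2, s3, s4}
read 2: {s2, s3, s4}
read 0: {s0, s2, s4, s5}
read 1: {s1, s2, s3, s4}
read 1: {s1, s2, s3, s4, s5}
read 1: {s1, s2, s3, s4, s5}
read 0: {s0, s1, s2, s4, s5}
read 1: {s1, s2, s3, s4, s5}
Final reachable set {s1, s2, s3, s4, s5} has 5 states.

5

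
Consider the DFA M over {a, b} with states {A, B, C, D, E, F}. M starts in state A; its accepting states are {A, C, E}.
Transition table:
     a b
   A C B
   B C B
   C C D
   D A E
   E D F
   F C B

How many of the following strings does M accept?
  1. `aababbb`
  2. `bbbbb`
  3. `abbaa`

1

`aababbb`: rejected
`bbbbb`: rejected
`abbaa`: accepted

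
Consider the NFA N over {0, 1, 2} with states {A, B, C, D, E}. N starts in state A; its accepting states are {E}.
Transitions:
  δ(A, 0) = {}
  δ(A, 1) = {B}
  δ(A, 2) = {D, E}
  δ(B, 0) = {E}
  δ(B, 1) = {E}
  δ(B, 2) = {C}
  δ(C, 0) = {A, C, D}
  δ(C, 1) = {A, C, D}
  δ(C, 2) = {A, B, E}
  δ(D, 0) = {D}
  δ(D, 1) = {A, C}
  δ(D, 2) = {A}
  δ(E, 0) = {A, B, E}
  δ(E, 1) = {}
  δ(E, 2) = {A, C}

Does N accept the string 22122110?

accepted

Start: {A}
read 2: {D, E}
read 2: {A, C}
read 1: {A, B, C, D}
read 2: {A, B, C, D, E}
read 2: {A, B, C, D, E}
read 1: {A, B, C, D, E}
read 1: {A, B, C, D, E}
read 0: {A, B, C, D, E}
Reachable ∩ accepting = {E} — nonempty.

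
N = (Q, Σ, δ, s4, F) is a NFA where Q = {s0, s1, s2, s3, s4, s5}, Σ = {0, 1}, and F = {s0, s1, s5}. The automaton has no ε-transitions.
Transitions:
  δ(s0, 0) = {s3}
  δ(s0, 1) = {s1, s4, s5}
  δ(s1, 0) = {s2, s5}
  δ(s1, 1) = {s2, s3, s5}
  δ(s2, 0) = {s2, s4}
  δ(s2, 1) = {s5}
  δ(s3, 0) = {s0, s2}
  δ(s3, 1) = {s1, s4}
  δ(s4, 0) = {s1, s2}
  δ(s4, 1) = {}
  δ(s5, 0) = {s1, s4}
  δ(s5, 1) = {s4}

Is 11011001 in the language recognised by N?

rejected

Start: {s4}
read 1: {}
The reachable set is empty and stays empty for the remaining 7 symbols.
Reachable ∩ accepting = {} — empty.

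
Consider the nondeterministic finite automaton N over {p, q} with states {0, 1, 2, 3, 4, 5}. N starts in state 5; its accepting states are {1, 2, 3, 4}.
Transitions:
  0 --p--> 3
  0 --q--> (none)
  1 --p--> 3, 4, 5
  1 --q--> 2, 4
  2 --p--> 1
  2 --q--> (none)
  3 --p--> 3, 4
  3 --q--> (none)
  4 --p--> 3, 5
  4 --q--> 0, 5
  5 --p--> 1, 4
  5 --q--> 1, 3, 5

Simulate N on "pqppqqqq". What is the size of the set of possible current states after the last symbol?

Start: {5}
read p: {1, 4}
read q: {0, 2, 4, 5}
read p: {1, 3, 4, 5}
read p: {1, 3, 4, 5}
read q: {0, 1, 2, 3, 4, 5}
read q: {0, 1, 2, 3, 4, 5}
read q: {0, 1, 2, 3, 4, 5}
read q: {0, 1, 2, 3, 4, 5}
Final reachable set {0, 1, 2, 3, 4, 5} has 6 states.

6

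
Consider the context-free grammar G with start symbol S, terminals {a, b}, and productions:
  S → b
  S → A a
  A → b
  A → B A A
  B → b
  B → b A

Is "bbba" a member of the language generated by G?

yes

S ⇒ Aa ⇒ BAAa ⇒ bAAa ⇒ bbAa ⇒ bbba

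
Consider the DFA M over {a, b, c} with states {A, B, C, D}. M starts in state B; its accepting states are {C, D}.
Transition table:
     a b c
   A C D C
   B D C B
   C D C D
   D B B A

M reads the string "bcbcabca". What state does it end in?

D

B --b--> C
C --c--> D
D --b--> B
B --c--> B
B --a--> D
D --b--> B
B --c--> B
B --a--> D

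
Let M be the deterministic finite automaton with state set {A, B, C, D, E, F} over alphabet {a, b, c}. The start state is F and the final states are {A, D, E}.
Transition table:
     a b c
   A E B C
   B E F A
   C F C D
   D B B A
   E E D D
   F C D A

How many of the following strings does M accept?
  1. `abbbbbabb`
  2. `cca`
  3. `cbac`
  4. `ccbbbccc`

`abbbbbabb`: rejected
`cca`: rejected
`cbac`: accepted
`ccbbbccc`: rejected

1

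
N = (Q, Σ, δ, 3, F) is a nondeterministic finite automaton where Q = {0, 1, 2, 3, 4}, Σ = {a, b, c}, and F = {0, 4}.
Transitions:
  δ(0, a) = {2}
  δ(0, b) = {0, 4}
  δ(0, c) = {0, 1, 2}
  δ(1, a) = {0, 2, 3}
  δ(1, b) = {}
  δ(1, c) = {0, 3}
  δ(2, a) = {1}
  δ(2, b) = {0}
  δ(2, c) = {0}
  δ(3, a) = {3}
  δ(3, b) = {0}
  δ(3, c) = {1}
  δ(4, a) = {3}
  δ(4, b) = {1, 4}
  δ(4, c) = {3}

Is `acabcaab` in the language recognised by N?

Start: {3}
read a: {3}
read c: {1}
read a: {0, 2, 3}
read b: {0, 4}
read c: {0, 1, 2, 3}
read a: {0, 1, 2, 3}
read a: {0, 1, 2, 3}
read b: {0, 4}
Reachable ∩ accepting = {0, 4} — nonempty.

accepted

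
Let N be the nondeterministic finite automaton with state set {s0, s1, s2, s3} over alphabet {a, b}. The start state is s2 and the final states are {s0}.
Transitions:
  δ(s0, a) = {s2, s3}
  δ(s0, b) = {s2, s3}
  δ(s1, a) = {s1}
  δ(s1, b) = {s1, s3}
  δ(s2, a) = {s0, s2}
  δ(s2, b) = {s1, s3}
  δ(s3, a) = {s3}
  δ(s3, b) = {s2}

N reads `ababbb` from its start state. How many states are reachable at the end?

3

Start: {s2}
read a: {s0, s2}
read b: {s1, s2, s3}
read a: {s0, s1, s2, s3}
read b: {s1, s2, s3}
read b: {s1, s2, s3}
read b: {s1, s2, s3}
Final reachable set {s1, s2, s3} has 3 states.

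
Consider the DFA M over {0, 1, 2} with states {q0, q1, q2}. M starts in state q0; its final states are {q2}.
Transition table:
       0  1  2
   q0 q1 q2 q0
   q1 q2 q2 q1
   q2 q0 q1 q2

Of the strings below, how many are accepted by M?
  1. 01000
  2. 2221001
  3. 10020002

01000: accepted
2221001: accepted
10020002: rejected

2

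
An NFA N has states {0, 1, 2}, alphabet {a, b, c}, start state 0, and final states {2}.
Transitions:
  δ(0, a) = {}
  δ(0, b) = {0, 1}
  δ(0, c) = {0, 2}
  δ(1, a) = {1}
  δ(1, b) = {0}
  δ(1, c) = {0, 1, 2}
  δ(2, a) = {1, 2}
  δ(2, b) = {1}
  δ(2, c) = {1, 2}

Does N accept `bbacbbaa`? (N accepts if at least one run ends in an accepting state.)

rejected

Start: {0}
read b: {0, 1}
read b: {0, 1}
read a: {1}
read c: {0, 1, 2}
read b: {0, 1}
read b: {0, 1}
read a: {1}
read a: {1}
Reachable ∩ accepting = {} — empty.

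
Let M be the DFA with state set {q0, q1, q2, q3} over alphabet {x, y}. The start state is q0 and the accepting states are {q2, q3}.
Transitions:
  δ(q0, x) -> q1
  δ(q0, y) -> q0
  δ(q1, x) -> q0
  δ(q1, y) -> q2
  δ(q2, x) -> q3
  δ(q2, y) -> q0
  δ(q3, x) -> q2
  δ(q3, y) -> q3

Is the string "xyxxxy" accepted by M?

q0 --x--> q1
q1 --y--> q2
q2 --x--> q3
q3 --x--> q2
q2 --x--> q3
q3 --y--> q3
End in state q3, which is an accepting state.

accepted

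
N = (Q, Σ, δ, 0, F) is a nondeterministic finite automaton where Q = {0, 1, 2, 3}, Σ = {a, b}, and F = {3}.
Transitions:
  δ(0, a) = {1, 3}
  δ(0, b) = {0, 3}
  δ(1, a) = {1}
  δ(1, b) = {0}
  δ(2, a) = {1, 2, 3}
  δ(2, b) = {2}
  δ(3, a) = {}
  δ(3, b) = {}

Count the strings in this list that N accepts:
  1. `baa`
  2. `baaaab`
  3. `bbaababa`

`baa`: rejected
`baaaab`: rejected
`bbaababa`: accepted

1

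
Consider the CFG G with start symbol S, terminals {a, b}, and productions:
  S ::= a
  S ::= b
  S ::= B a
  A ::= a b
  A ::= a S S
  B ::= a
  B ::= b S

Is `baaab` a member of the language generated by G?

no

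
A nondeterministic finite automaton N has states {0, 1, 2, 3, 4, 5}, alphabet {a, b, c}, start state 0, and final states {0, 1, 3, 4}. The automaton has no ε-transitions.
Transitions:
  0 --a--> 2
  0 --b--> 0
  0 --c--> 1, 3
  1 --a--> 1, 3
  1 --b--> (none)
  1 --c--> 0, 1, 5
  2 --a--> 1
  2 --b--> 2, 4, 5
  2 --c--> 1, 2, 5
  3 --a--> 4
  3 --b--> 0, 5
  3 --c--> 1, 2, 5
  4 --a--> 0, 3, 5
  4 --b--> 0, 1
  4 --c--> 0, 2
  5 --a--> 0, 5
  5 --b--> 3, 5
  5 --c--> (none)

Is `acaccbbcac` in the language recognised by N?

accepted

Start: {0}
read a: {2}
read c: {1, 2, 5}
read a: {0, 1, 3, 5}
read c: {0, 1, 2, 3, 5}
read c: {0, 1, 2, 3, 5}
read b: {0, 2, 3, 4, 5}
read b: {0, 1, 2, 3, 4, 5}
read c: {0, 1, 2, 3, 5}
read a: {0, 1, 2, 3, 4, 5}
read c: {0, 1, 2, 3, 5}
Reachable ∩ accepting = {0, 1, 3} — nonempty.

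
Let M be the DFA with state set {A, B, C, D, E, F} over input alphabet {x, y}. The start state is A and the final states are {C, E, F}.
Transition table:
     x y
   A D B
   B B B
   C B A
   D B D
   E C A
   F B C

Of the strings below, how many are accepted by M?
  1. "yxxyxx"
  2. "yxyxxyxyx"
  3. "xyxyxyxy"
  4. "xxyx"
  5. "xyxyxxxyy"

"yxxyxx": rejected
"yxyxxyxyx": rejected
"xyxyxyxy": rejected
"xxyx": rejected
"xyxyxxxyy": rejected

0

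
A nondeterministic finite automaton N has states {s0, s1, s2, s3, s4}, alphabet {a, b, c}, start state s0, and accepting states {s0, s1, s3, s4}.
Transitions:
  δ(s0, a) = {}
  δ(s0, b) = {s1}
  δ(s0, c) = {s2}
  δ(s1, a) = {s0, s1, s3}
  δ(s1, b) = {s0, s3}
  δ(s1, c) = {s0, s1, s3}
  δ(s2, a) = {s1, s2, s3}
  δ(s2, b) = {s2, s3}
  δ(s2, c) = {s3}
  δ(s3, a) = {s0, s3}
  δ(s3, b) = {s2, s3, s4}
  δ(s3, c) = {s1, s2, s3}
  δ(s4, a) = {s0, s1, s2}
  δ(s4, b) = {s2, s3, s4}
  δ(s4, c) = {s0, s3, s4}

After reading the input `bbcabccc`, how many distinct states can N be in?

Start: {s0}
read b: {s1}
read b: {s0, s3}
read c: {s1, s2, s3}
read a: {s0, s1, s2, s3}
read b: {s0, s1, s2, s3, s4}
read c: {s0, s1, s2, s3, s4}
read c: {s0, s1, s2, s3, s4}
read c: {s0, s1, s2, s3, s4}
Final reachable set {s0, s1, s2, s3, s4} has 5 states.

5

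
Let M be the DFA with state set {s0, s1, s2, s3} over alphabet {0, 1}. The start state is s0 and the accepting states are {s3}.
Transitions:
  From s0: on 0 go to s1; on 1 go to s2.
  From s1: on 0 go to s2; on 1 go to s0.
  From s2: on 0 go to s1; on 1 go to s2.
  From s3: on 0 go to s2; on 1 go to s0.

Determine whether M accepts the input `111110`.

s0 --1--> s2
s2 --1--> s2
s2 --1--> s2
s2 --1--> s2
s2 --1--> s2
s2 --0--> s1
End in state s1, which is not an accepting state.

rejected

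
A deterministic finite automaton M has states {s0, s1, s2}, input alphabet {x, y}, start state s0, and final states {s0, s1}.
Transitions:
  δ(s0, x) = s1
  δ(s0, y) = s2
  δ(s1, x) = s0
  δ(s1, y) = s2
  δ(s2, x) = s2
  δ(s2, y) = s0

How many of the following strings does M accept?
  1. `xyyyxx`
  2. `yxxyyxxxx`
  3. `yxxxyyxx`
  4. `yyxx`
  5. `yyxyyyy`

2

`xyyyxx`: rejected
`yxxyyxxxx`: rejected
`yxxxyyxx`: rejected
`yyxx`: accepted
`yyxyyyy`: accepted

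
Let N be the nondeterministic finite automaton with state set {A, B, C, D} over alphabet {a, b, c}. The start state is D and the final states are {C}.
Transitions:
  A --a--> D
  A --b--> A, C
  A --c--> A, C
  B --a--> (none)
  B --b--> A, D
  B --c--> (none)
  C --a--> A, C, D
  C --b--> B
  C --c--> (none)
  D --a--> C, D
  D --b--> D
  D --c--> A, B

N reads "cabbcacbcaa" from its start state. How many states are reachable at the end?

Start: {D}
read c: {A, B}
read a: {D}
read b: {D}
read b: {D}
read c: {A, B}
read a: {D}
read c: {A, B}
read b: {A, C, D}
read c: {A, B, C}
read a: {A, C, D}
read a: {A, C, D}
Final reachable set {A, C, D} has 3 states.

3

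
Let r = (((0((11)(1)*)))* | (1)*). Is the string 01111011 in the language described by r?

yes

The left alternative ((0((11)(1)*)))* matches 01111011.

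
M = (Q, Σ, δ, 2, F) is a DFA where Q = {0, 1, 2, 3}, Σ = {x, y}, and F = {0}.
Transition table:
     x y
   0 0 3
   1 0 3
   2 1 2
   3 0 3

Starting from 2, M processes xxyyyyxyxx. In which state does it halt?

2 --x--> 1
1 --x--> 0
0 --y--> 3
3 --y--> 3
3 --y--> 3
3 --y--> 3
3 --x--> 0
0 --y--> 3
3 --x--> 0
0 --x--> 0

0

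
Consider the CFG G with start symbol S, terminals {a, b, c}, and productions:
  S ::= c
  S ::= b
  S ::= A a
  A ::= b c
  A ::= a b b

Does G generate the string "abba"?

S ⇒ Aa ⇒ abba

yes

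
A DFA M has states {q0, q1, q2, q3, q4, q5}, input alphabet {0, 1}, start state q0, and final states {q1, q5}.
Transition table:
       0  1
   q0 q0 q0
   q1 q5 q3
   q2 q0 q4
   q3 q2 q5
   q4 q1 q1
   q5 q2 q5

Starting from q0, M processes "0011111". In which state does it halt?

q0

q0 --0--> q0
q0 --0--> q0
q0 --1--> q0
q0 --1--> q0
q0 --1--> q0
q0 --1--> q0
q0 --1--> q0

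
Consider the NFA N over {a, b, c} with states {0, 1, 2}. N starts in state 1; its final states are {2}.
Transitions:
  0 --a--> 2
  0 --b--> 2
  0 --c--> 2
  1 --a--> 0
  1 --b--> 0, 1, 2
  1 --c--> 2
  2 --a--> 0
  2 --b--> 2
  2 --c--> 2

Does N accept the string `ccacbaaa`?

Start: {1}
read c: {2}
read c: {2}
read a: {0}
read c: {2}
read b: {2}
read a: {0}
read a: {2}
read a: {0}
Reachable ∩ accepting = {} — empty.

rejected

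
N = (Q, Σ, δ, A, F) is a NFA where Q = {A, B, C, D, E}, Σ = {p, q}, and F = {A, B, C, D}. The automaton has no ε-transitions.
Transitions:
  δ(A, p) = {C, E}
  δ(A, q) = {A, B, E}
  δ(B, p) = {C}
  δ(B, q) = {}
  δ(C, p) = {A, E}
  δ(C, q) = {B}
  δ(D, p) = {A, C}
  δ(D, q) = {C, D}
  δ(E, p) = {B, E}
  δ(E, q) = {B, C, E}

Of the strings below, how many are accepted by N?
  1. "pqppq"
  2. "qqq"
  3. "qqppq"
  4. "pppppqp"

4

"pqppq": accepted
"qqq": accepted
"qqppq": accepted
"pppppqp": accepted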